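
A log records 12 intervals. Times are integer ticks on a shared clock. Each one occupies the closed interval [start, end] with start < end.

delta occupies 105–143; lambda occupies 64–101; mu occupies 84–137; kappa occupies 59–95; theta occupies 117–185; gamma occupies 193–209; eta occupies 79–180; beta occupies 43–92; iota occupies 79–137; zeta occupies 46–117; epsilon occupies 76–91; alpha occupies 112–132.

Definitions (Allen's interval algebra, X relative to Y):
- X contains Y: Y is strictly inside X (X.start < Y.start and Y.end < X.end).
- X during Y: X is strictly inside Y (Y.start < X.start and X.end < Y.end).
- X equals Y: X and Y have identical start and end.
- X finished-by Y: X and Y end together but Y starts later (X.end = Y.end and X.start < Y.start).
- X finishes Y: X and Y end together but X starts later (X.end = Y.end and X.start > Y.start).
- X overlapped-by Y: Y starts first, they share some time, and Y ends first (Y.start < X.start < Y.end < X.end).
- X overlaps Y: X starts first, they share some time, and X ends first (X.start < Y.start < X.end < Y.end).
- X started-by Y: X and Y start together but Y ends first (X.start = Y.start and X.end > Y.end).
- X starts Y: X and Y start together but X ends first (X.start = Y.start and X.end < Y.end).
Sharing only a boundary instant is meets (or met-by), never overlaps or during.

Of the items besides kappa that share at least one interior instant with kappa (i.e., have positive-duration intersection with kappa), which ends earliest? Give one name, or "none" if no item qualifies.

epsilon

Target kappa = [59, 95].
alpha [112, 132] → after → excluded.
beta [43, 92] → overlaps → candidate.
delta [105, 143] → after → excluded.
epsilon [76, 91] → during → candidate.
eta [79, 180] → overlapped-by → candidate.
gamma [193, 209] → after → excluded.
iota [79, 137] → overlapped-by → candidate.
lambda [64, 101] → overlapped-by → candidate.
mu [84, 137] → overlapped-by → candidate.
theta [117, 185] → after → excluded.
zeta [46, 117] → contains → candidate.
Among candidates, earliest end is 91 → epsilon.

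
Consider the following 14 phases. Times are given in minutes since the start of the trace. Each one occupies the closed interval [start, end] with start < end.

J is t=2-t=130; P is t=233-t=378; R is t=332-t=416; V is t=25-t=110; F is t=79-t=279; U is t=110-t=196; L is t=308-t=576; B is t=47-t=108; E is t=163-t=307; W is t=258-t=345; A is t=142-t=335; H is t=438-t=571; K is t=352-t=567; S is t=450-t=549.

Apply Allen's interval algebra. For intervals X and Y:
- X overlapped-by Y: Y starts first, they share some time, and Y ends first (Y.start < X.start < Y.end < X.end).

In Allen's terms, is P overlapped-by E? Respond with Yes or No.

P = [t=233, t=378], E = [t=163, t=307].
Actual relation of P to E: overlapped-by.
Asked whether 'overlapped-by' holds → Yes.

Yes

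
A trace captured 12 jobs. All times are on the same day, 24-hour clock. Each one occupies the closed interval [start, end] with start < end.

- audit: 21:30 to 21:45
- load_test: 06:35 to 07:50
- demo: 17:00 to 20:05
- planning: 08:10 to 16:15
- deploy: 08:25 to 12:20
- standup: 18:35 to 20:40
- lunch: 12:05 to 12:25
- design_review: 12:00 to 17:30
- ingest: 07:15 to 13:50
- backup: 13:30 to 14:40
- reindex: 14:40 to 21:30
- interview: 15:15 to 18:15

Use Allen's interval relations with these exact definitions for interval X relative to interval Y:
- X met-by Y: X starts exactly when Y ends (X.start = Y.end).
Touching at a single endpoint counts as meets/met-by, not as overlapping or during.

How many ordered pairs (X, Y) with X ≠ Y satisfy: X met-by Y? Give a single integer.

2

Checking all 132 ordered pairs for relation 'met-by'; matching pairs in alphabetical order:
(audit, reindex): audit met-by reindex ✓
(reindex, backup): reindex met-by backup ✓
Count: 2.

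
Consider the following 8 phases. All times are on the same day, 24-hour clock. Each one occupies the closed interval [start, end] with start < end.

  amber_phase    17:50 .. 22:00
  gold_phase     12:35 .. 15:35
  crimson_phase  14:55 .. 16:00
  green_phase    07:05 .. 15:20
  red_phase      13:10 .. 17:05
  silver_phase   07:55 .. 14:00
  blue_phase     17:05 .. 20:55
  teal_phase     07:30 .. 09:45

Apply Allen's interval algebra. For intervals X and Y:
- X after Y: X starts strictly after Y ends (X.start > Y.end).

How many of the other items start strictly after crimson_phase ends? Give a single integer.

Target crimson_phase = [14:55, 16:00].
amber_phase [17:50, 22:00] → after → counts.
blue_phase [17:05, 20:55] → after → counts.
gold_phase [12:35, 15:35] → overlaps → no.
green_phase [07:05, 15:20] → overlaps → no.
red_phase [13:10, 17:05] → contains → no.
silver_phase [07:55, 14:00] → before → no.
teal_phase [07:30, 09:45] → before → no.
Total: 2.

2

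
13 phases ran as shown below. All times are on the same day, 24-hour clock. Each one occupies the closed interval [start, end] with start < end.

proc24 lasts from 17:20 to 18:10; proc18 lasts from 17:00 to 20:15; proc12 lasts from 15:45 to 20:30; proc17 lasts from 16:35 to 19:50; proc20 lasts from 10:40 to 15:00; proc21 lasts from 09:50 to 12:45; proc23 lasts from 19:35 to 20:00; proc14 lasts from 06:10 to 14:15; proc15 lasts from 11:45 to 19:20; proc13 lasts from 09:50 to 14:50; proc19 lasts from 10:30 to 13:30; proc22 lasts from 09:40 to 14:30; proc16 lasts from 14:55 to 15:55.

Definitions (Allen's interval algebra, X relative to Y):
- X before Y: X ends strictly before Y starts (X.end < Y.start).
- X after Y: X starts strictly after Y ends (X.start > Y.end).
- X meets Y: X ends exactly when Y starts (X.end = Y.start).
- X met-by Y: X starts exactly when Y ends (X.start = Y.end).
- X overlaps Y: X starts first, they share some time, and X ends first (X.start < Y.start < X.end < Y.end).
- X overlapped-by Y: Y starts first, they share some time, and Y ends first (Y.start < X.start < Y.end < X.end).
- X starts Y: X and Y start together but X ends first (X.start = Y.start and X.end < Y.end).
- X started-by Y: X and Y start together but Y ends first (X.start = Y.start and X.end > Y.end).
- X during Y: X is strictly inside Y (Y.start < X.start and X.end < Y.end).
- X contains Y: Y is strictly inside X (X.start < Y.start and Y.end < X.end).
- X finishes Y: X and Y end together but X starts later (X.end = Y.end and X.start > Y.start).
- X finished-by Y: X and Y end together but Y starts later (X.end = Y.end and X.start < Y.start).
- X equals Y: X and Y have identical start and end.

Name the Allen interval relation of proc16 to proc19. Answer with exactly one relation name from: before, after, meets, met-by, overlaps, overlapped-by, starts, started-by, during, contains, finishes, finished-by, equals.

proc16 = [14:55, 15:55]; proc19 = [10:30, 13:30].
Compare endpoints: proc16.start > proc19.start, proc16.start > proc19.end, proc16.end > proc19.start, proc16.end > proc19.end.
That pattern is 'after'.

after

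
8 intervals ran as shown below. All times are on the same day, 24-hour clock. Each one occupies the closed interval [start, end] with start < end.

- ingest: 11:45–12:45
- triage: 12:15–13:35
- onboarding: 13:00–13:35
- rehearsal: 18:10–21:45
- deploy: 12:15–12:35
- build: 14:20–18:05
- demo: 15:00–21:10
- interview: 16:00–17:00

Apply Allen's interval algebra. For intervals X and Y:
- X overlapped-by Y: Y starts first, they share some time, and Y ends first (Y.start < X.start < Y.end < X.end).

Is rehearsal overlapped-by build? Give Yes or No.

No

rehearsal = [18:10, 21:45], build = [14:20, 18:05].
Actual relation of rehearsal to build: after.
Asked whether 'overlapped-by' holds → No.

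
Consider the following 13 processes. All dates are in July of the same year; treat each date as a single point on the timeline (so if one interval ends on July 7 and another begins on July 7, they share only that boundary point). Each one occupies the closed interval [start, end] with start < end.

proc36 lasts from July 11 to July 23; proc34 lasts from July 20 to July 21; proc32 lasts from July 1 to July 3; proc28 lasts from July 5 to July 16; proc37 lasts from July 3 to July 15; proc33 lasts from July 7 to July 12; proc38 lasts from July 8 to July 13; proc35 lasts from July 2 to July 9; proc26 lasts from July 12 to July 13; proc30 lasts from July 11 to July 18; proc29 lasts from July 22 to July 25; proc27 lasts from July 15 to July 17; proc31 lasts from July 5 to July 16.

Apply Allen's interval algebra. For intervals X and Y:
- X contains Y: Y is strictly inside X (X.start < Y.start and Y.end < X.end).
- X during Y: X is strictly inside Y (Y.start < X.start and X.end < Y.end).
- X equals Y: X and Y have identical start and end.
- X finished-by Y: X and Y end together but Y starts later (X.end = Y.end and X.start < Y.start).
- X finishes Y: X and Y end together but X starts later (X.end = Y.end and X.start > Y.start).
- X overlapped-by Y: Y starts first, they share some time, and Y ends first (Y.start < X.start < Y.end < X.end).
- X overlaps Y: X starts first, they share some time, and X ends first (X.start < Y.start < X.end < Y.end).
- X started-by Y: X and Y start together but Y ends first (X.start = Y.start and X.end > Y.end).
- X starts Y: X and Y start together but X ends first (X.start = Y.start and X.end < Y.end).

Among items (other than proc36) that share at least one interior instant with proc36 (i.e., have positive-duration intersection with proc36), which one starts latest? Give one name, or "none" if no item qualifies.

Target proc36 = [July 11, July 23].
proc26 [July 12, July 13] → during → candidate.
proc27 [July 15, July 17] → during → candidate.
proc28 [July 5, July 16] → overlaps → candidate.
proc29 [July 22, July 25] → overlapped-by → candidate.
proc30 [July 11, July 18] → starts → candidate.
proc31 [July 5, July 16] → overlaps → candidate.
proc32 [July 1, July 3] → before → excluded.
proc33 [July 7, July 12] → overlaps → candidate.
proc34 [July 20, July 21] → during → candidate.
proc35 [July 2, July 9] → before → excluded.
proc37 [July 3, July 15] → overlaps → candidate.
proc38 [July 8, July 13] → overlaps → candidate.
Among candidates, latest start is July 22 → proc29.

proc29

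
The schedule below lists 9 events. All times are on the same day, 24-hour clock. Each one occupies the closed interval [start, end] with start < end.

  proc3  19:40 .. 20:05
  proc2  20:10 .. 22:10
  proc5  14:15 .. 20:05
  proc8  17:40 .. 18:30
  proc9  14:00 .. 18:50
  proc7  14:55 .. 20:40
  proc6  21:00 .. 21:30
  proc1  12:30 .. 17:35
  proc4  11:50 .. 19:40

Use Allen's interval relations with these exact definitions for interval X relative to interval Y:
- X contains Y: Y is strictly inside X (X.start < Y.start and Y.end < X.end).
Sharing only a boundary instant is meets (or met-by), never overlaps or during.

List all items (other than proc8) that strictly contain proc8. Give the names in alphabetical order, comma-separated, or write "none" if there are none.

proc4, proc5, proc7, proc9

Target proc8 = [17:40, 18:30].
proc1 [12:30, 17:35] → before → no.
proc2 [20:10, 22:10] → after → no.
proc3 [19:40, 20:05] → after → no.
proc4 [11:50, 19:40] → contains → yes.
proc5 [14:15, 20:05] → contains → yes.
proc6 [21:00, 21:30] → after → no.
proc7 [14:55, 20:40] → contains → yes.
proc9 [14:00, 18:50] → contains → yes.
Result: proc4, proc5, proc7, proc9.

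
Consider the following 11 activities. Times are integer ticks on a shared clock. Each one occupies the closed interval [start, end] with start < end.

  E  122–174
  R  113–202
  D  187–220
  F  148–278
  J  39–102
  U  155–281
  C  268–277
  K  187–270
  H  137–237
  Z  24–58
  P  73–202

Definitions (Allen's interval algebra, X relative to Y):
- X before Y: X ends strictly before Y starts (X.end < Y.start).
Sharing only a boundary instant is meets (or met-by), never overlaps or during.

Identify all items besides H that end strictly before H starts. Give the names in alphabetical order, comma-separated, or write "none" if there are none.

J, Z

Target H = [137, 237].
C [268, 277] → after → no.
D [187, 220] → during → no.
E [122, 174] → overlaps → no.
F [148, 278] → overlapped-by → no.
J [39, 102] → before → yes.
K [187, 270] → overlapped-by → no.
P [73, 202] → overlaps → no.
R [113, 202] → overlaps → no.
U [155, 281] → overlapped-by → no.
Z [24, 58] → before → yes.
Result: J, Z.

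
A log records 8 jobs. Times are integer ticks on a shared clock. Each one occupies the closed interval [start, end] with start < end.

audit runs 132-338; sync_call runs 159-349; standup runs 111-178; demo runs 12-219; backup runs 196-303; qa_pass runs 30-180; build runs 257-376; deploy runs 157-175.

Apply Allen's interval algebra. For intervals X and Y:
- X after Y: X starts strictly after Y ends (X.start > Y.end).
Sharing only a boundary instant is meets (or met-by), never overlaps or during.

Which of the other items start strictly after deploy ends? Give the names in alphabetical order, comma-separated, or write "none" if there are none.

Target deploy = [157, 175].
audit [132, 338] → contains → no.
backup [196, 303] → after → yes.
build [257, 376] → after → yes.
demo [12, 219] → contains → no.
qa_pass [30, 180] → contains → no.
standup [111, 178] → contains → no.
sync_call [159, 349] → overlapped-by → no.
Result: backup, build.

backup, build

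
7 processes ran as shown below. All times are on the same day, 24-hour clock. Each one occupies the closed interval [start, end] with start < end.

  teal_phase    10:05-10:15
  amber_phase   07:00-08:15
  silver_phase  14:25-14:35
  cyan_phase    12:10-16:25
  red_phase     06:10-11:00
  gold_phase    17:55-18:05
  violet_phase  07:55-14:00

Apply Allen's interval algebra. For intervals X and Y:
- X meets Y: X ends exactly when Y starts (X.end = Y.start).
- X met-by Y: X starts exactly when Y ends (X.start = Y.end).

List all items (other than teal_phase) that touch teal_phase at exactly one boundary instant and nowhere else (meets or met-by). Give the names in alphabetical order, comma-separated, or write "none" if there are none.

Target teal_phase = [10:05, 10:15].
amber_phase [07:00, 08:15] → before → no.
cyan_phase [12:10, 16:25] → after → no.
gold_phase [17:55, 18:05] → after → no.
red_phase [06:10, 11:00] → contains → no.
silver_phase [14:25, 14:35] → after → no.
violet_phase [07:55, 14:00] → contains → no.
Result: none.

none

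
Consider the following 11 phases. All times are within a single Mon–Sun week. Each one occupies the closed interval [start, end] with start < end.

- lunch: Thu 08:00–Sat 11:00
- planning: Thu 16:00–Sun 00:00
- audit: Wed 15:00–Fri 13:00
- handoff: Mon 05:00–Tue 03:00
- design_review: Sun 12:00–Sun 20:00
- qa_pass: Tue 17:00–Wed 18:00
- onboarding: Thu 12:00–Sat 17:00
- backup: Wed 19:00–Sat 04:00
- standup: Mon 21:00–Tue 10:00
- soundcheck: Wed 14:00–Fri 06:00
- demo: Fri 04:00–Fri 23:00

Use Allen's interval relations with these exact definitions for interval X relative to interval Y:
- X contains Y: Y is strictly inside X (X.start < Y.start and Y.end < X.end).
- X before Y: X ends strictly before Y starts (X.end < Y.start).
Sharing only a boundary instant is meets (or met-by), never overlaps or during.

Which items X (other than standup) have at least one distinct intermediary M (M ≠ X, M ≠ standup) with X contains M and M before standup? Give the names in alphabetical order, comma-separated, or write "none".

none

Target standup = [Mon 21:00, Tue 10:00].
Intermediaries M with M before standup: none.
Union: none.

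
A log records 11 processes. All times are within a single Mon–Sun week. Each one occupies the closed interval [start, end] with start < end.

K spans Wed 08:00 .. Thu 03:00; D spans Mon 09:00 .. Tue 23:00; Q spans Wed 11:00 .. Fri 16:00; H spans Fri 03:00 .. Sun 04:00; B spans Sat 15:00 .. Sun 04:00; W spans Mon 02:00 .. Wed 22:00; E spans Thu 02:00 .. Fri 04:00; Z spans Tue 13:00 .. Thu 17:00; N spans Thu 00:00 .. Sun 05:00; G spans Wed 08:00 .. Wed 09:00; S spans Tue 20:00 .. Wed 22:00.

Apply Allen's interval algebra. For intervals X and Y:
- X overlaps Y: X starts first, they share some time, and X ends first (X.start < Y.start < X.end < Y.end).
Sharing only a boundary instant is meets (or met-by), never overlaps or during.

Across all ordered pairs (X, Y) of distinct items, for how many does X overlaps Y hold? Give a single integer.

Checking all 110 ordered pairs for relation 'overlaps'; matching pairs in alphabetical order:
(D, S): D overlaps S ✓
(D, Z): D overlaps Z ✓
(E, H): E overlaps H ✓
(K, E): K overlaps E ✓
(K, N): K overlaps N ✓
(K, Q): K overlaps Q ✓
(Q, H): Q overlaps H ✓
(Q, N): Q overlaps N ✓
(S, K): S overlaps K ✓
(S, Q): S overlaps Q ✓
(W, K): W overlaps K ✓
(W, Q): W overlaps Q ✓
(W, Z): W overlaps Z ✓
(Z, E): Z overlaps E ✓
(Z, N): Z overlaps N ✓
(Z, Q): Z overlaps Q ✓
Count: 16.

16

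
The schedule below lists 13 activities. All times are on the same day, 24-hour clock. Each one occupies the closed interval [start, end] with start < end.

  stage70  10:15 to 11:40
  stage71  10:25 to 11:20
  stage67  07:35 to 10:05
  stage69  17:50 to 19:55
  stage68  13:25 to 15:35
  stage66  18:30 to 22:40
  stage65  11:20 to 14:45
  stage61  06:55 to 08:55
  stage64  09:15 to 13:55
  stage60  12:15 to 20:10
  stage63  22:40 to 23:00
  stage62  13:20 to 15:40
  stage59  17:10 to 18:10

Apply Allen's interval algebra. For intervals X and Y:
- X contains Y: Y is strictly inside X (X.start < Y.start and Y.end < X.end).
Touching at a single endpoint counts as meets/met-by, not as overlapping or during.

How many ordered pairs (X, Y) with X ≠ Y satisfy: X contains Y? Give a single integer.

8

Checking all 156 ordered pairs for relation 'contains'; matching pairs in alphabetical order:
(stage60, stage59): stage60 contains stage59 ✓
(stage60, stage62): stage60 contains stage62 ✓
(stage60, stage68): stage60 contains stage68 ✓
(stage60, stage69): stage60 contains stage69 ✓
(stage62, stage68): stage62 contains stage68 ✓
(stage64, stage70): stage64 contains stage70 ✓
(stage64, stage71): stage64 contains stage71 ✓
(stage70, stage71): stage70 contains stage71 ✓
Count: 8.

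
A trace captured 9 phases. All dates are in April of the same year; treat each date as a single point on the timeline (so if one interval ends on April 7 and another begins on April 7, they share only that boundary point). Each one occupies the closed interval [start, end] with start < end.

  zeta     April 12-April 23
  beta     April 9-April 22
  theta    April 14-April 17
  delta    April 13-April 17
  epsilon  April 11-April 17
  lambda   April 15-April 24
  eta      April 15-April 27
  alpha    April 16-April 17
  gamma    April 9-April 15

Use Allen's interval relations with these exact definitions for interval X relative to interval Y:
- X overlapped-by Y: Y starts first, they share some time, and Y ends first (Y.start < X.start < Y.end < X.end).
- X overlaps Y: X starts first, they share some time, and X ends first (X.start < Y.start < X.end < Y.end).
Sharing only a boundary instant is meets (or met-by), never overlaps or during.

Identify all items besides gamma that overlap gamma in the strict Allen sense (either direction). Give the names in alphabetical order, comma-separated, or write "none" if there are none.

delta, epsilon, theta, zeta

Target gamma = [April 9, April 15].
alpha [April 16, April 17] → after → no.
beta [April 9, April 22] → started-by → no.
delta [April 13, April 17] → overlapped-by → yes.
epsilon [April 11, April 17] → overlapped-by → yes.
eta [April 15, April 27] → met-by → no.
lambda [April 15, April 24] → met-by → no.
theta [April 14, April 17] → overlapped-by → yes.
zeta [April 12, April 23] → overlapped-by → yes.
Result: delta, epsilon, theta, zeta.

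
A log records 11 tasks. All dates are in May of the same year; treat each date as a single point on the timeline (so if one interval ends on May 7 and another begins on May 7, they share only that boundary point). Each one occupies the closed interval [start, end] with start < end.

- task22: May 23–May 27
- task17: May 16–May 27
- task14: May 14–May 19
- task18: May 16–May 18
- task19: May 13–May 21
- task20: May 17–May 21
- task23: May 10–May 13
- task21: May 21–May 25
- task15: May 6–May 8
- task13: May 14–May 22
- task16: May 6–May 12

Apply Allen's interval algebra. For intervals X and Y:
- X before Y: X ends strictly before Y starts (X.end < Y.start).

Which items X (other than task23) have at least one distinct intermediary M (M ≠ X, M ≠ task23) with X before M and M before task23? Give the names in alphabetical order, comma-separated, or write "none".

none

Target task23 = [May 10, May 13].
Intermediaries M with M before task23: task15.
Via task15 — items with X before task15: none.
Union: none.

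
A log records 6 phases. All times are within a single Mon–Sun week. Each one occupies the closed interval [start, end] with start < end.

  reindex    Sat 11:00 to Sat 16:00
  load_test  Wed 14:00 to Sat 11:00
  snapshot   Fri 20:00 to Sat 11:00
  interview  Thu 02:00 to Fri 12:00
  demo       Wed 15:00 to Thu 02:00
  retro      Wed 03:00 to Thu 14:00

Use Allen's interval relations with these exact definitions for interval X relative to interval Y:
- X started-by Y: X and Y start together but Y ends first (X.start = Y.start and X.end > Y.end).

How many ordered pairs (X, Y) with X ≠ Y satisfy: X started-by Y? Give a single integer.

0

Checking all 30 ordered pairs for relation 'started-by'; matching pairs in alphabetical order:
No pair satisfies it.
Count: 0.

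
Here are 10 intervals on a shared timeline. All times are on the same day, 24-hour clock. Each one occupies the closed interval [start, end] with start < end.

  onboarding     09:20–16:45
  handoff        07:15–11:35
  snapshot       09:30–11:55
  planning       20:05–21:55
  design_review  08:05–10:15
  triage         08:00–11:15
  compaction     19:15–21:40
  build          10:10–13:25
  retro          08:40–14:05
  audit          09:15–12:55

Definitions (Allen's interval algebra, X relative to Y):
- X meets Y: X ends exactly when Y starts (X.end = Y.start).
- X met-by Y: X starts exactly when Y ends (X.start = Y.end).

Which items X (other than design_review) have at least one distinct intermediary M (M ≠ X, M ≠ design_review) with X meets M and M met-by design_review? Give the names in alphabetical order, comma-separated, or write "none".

none

Target design_review = [08:05, 10:15].
Intermediaries M with M met-by design_review: none.
Union: none.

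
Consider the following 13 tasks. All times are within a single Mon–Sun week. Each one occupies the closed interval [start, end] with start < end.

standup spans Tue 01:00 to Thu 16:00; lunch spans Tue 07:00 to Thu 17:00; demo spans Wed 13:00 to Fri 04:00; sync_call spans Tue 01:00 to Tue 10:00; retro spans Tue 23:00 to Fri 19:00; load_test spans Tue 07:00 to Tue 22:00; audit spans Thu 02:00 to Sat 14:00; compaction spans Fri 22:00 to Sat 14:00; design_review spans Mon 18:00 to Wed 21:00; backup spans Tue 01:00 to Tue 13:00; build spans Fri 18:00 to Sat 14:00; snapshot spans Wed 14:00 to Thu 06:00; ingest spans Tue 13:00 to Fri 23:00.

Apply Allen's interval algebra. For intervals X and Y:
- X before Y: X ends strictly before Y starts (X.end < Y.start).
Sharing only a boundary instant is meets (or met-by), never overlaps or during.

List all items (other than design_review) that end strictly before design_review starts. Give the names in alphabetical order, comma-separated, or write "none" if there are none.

Target design_review = [Mon 18:00, Wed 21:00].
audit [Thu 02:00, Sat 14:00] → after → no.
backup [Tue 01:00, Tue 13:00] → during → no.
build [Fri 18:00, Sat 14:00] → after → no.
compaction [Fri 22:00, Sat 14:00] → after → no.
demo [Wed 13:00, Fri 04:00] → overlapped-by → no.
ingest [Tue 13:00, Fri 23:00] → overlapped-by → no.
load_test [Tue 07:00, Tue 22:00] → during → no.
lunch [Tue 07:00, Thu 17:00] → overlapped-by → no.
retro [Tue 23:00, Fri 19:00] → overlapped-by → no.
snapshot [Wed 14:00, Thu 06:00] → overlapped-by → no.
standup [Tue 01:00, Thu 16:00] → overlapped-by → no.
sync_call [Tue 01:00, Tue 10:00] → during → no.
Result: none.

none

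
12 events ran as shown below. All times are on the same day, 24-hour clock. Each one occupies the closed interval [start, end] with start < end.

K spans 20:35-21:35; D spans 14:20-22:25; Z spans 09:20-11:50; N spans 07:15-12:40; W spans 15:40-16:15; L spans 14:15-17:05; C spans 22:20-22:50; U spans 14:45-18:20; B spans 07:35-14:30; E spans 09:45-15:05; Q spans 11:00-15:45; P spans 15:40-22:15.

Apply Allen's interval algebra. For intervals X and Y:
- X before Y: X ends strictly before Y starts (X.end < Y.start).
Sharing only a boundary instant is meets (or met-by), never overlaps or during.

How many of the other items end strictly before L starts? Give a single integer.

Target L = [14:15, 17:05].
B [07:35, 14:30] → overlaps → no.
C [22:20, 22:50] → after → no.
D [14:20, 22:25] → overlapped-by → no.
E [09:45, 15:05] → overlaps → no.
K [20:35, 21:35] → after → no.
N [07:15, 12:40] → before → counts.
P [15:40, 22:15] → overlapped-by → no.
Q [11:00, 15:45] → overlaps → no.
U [14:45, 18:20] → overlapped-by → no.
W [15:40, 16:15] → during → no.
Z [09:20, 11:50] → before → counts.
Total: 2.

2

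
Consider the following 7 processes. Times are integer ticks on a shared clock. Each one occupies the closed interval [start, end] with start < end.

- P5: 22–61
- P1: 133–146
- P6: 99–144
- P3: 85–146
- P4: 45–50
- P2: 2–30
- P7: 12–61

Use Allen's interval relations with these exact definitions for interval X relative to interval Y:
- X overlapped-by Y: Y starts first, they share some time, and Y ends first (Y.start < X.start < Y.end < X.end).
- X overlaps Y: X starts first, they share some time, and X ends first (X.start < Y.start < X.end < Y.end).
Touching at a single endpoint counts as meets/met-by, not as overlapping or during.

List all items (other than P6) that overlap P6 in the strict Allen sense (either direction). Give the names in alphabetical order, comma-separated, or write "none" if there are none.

Target P6 = [99, 144].
P1 [133, 146] → overlapped-by → yes.
P2 [2, 30] → before → no.
P3 [85, 146] → contains → no.
P4 [45, 50] → before → no.
P5 [22, 61] → before → no.
P7 [12, 61] → before → no.
Result: P1.

P1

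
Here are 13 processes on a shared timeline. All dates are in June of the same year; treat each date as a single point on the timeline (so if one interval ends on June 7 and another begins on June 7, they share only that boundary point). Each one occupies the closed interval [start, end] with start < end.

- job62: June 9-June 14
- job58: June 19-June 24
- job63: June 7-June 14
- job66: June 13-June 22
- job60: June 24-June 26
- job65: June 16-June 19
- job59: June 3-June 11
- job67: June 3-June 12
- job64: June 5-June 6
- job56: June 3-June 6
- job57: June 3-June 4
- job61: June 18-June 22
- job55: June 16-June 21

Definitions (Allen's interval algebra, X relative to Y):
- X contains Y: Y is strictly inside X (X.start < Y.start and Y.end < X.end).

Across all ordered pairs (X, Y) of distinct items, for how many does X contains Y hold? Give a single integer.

4

Checking all 156 ordered pairs for relation 'contains'; matching pairs in alphabetical order:
(job59, job64): job59 contains job64 ✓
(job66, job55): job66 contains job55 ✓
(job66, job65): job66 contains job65 ✓
(job67, job64): job67 contains job64 ✓
Count: 4.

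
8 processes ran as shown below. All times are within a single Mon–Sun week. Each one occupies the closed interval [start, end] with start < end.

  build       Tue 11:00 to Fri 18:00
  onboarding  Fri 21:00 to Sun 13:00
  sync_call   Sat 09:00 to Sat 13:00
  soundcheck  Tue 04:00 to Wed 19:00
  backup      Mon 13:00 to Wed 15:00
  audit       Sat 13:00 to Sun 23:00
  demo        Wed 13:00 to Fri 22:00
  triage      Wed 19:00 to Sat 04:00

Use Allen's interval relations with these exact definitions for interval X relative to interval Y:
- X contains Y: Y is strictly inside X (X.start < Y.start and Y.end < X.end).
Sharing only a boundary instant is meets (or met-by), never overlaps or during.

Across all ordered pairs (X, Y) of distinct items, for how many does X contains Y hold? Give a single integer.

1

Checking all 56 ordered pairs for relation 'contains'; matching pairs in alphabetical order:
(onboarding, sync_call): onboarding contains sync_call ✓
Count: 1.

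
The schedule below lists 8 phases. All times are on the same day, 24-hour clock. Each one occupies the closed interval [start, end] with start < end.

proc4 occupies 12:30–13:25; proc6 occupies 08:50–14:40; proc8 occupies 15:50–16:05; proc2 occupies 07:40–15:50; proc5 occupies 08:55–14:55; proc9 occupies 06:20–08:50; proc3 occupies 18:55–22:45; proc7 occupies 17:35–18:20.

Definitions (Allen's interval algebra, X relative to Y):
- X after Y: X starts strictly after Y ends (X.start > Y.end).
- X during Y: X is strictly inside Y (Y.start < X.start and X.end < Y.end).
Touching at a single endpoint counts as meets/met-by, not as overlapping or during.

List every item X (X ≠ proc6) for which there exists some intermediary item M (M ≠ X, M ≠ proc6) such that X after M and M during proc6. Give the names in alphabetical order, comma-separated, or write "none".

proc3, proc7, proc8

Target proc6 = [08:50, 14:40].
Intermediaries M with M during proc6: proc4.
Via proc4 — items with X after proc4: proc3, proc7, proc8.
Union: proc3, proc7, proc8.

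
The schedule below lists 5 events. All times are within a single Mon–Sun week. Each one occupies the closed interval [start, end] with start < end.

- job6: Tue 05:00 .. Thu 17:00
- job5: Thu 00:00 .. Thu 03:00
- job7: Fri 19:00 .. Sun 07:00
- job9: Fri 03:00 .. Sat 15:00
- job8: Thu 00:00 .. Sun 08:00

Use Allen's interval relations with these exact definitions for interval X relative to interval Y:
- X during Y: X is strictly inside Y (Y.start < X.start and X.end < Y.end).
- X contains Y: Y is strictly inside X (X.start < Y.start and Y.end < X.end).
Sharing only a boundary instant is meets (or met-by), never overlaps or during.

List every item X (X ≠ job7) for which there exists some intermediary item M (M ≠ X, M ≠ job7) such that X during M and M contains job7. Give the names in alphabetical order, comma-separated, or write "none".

Target job7 = [Fri 19:00, Sun 07:00].
Intermediaries M with M contains job7: job8.
Via job8 — items with X during job8: job9.
Union: job9.

job9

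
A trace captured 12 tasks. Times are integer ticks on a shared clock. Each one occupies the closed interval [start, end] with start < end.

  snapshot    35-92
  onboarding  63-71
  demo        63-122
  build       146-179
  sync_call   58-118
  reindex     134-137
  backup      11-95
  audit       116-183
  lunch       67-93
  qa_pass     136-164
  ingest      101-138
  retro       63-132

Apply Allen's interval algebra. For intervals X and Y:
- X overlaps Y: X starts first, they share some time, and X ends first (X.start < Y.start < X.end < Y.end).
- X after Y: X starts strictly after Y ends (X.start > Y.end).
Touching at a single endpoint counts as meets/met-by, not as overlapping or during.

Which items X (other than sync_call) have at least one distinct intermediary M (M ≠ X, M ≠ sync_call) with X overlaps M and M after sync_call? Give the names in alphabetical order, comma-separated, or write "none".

ingest, qa_pass, reindex

Target sync_call = [58, 118].
Intermediaries M with M after sync_call: build, qa_pass, reindex.
Via build — items with X overlaps build: qa_pass.
Via qa_pass — items with X overlaps qa_pass: ingest, reindex.
Via reindex — items with X overlaps reindex: none.
Union: ingest, qa_pass, reindex.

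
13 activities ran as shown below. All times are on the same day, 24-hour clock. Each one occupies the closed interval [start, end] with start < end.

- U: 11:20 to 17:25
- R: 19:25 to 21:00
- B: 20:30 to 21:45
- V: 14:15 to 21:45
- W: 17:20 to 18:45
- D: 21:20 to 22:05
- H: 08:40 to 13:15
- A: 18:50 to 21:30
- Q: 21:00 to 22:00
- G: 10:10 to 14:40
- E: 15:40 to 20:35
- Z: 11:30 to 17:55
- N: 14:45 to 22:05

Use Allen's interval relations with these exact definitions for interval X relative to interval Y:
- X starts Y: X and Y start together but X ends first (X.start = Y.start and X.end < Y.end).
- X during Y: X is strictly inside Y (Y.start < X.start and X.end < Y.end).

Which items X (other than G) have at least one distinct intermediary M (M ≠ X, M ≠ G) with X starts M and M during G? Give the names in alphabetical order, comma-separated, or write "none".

Target G = [10:10, 14:40].
Intermediaries M with M during G: none.
Union: none.

none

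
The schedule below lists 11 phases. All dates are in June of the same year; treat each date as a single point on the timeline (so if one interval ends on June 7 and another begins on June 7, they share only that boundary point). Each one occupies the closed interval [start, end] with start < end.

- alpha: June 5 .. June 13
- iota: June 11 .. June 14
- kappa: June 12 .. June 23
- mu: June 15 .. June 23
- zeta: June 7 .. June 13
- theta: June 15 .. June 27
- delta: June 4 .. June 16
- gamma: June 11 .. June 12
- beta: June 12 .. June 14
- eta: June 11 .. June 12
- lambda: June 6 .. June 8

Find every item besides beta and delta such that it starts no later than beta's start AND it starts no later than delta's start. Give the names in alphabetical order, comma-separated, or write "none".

Conditions: its start is no later than beta's start (X.start <= June 12) AND its start is no later than delta's start (X.start <= June 4).
alpha: start June 5 <= June 12? ✓; start June 5 <= June 4? ✗ → no.
eta: start June 11 <= June 12? ✓; start June 11 <= June 4? ✗ → no.
gamma: start June 11 <= June 12? ✓; start June 11 <= June 4? ✗ → no.
iota: start June 11 <= June 12? ✓; start June 11 <= June 4? ✗ → no.
kappa: start June 12 <= June 12? ✓; start June 12 <= June 4? ✗ → no.
lambda: start June 6 <= June 12? ✓; start June 6 <= June 4? ✗ → no.
mu: start June 15 <= June 12? ✗; start June 15 <= June 4? ✗ → no.
theta: start June 15 <= June 12? ✗; start June 15 <= June 4? ✗ → no.
zeta: start June 7 <= June 12? ✓; start June 7 <= June 4? ✗ → no.
Result: none.

none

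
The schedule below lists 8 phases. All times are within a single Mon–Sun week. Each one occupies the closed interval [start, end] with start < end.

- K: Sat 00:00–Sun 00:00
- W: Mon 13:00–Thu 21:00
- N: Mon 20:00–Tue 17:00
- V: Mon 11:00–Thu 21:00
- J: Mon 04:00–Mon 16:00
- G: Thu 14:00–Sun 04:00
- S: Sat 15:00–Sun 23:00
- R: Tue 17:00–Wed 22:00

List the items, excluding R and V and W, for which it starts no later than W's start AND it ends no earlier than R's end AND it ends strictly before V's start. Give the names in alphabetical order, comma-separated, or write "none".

Conditions: its start is no later than W's start (X.start <= Mon 13:00) AND its end is no earlier than R's end (X.end >= Wed 22:00) AND its end is strictly before V's start (X.end < Mon 11:00).
G: start Thu 14:00 <= Mon 13:00? ✗; end Sun 04:00 >= Wed 22:00? ✓; end Sun 04:00 < Mon 11:00? ✗ → no.
J: start Mon 04:00 <= Mon 13:00? ✓; end Mon 16:00 >= Wed 22:00? ✗; end Mon 16:00 < Mon 11:00? ✗ → no.
K: start Sat 00:00 <= Mon 13:00? ✗; end Sun 00:00 >= Wed 22:00? ✓; end Sun 00:00 < Mon 11:00? ✗ → no.
N: start Mon 20:00 <= Mon 13:00? ✗; end Tue 17:00 >= Wed 22:00? ✗; end Tue 17:00 < Mon 11:00? ✗ → no.
S: start Sat 15:00 <= Mon 13:00? ✗; end Sun 23:00 >= Wed 22:00? ✓; end Sun 23:00 < Mon 11:00? ✗ → no.
Result: none.

none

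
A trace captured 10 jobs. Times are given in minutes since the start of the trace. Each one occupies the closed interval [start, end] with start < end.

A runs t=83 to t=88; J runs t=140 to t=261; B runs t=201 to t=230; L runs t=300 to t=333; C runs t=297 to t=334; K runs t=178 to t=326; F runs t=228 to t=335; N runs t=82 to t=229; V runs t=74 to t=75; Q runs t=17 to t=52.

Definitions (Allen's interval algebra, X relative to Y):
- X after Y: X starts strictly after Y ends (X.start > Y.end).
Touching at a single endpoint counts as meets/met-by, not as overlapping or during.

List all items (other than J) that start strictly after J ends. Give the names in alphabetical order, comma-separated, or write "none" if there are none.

C, L

Target J = [t=140, t=261].
A [t=83, t=88] → before → no.
B [t=201, t=230] → during → no.
C [t=297, t=334] → after → yes.
F [t=228, t=335] → overlapped-by → no.
K [t=178, t=326] → overlapped-by → no.
L [t=300, t=333] → after → yes.
N [t=82, t=229] → overlaps → no.
Q [t=17, t=52] → before → no.
V [t=74, t=75] → before → no.
Result: C, L.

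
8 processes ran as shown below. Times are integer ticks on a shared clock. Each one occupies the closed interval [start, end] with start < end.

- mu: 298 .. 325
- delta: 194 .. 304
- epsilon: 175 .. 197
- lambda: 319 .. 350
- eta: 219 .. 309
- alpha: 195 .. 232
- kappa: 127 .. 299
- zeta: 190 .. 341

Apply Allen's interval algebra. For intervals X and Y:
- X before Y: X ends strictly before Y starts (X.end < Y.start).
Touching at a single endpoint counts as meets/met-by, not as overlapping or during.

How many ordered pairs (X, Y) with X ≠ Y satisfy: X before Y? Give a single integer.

8

Checking all 56 ordered pairs for relation 'before'; matching pairs in alphabetical order:
(alpha, lambda): alpha before lambda ✓
(alpha, mu): alpha before mu ✓
(delta, lambda): delta before lambda ✓
(epsilon, eta): epsilon before eta ✓
(epsilon, lambda): epsilon before lambda ✓
(epsilon, mu): epsilon before mu ✓
(eta, lambda): eta before lambda ✓
(kappa, lambda): kappa before lambda ✓
Count: 8.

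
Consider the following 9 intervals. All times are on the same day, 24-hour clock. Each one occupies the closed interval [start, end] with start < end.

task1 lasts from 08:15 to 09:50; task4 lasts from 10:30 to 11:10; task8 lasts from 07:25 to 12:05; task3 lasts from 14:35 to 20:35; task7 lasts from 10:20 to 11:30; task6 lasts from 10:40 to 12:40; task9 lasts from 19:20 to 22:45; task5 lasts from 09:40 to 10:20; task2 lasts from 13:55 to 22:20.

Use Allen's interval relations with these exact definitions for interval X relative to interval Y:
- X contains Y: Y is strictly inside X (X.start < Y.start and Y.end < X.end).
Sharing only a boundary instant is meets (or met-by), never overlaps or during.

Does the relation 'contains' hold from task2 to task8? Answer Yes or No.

No

task2 = [13:55, 22:20], task8 = [07:25, 12:05].
Actual relation of task2 to task8: after.
Asked whether 'contains' holds → No.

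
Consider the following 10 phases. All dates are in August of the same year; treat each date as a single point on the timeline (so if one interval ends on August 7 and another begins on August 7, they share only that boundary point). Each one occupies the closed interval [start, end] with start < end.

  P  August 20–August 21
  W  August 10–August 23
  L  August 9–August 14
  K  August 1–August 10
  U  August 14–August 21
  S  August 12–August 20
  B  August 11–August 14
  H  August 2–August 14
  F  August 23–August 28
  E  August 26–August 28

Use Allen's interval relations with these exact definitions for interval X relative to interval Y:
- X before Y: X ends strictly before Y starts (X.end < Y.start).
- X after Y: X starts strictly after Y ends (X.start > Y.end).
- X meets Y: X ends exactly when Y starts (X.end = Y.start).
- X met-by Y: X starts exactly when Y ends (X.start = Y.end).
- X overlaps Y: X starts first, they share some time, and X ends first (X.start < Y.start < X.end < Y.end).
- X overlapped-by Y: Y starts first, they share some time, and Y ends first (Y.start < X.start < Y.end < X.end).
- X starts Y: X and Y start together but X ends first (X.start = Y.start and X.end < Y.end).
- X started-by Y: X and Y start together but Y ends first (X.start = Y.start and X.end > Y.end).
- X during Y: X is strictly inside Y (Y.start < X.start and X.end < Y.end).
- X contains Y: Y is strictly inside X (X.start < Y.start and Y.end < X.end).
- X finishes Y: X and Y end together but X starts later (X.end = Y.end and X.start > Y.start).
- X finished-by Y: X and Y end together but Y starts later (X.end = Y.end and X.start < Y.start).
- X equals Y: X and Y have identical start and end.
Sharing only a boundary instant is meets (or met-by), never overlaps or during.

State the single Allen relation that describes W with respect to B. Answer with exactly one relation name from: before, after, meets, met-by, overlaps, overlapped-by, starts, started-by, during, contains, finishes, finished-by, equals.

W = [August 10, August 23]; B = [August 11, August 14].
Compare endpoints: W.start < B.start, W.start < B.end, W.end > B.start, W.end > B.end.
That pattern is 'contains'.

contains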